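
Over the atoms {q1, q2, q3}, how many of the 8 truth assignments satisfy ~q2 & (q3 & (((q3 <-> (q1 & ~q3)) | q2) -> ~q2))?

Initial set: {T (~q2 & (q3 & (((q3 <-> (q1 & ~q3)) | q2) -> ~q2)))}.
T (~q2 & (q3 & (((q3 <-> (q1 & ~q3)) | q2) -> ~q2))): α-rule — add T ~q2, T (q3 & (((q3 <-> (q1 & ~q3)) | q2) -> ~q2)).
T (q3 & (((q3 <-> (q1 & ~q3)) | q2) -> ~q2)): α-rule — add T q3, T (((q3 <-> (q1 & ~q3)) | q2) -> ~q2).
T (((q3 <-> (q1 & ~q3)) | q2) -> ~q2): β-rule — branch into F ((q3 <-> (q1 & ~q3)) | q2)  //  T ~q2.
  branch 1 (add F ((q3 <-> (q1 & ~q3)) | q2)):
    F ((q3 <-> (q1 & ~q3)) | q2): α-rule — add F (q3 <-> (q1 & ~q3)), F q2.
    F (q3 <-> (q1 & ~q3)): β-rule — branch into T q3, F (q1 & ~q3)  //  F q3, T (q1 & ~q3).
      branch 1.1 (add T q3, F (q1 & ~q3)):
        F (q1 & ~q3): β-rule — branch into F q1  //  F ~q3.
          branch 1.1.1 (add F q1):
            ○ open, literals {q1=F, q2=F, q3=T}.
          branch 1.1.2 (add F ~q3):
            ○ open, literals {q2=F, q3=T}.
      branch 1.2 (add F q3, T (q1 & ~q3)):
        × closes — contains both q3 and ~q3.
  branch 2 (add T ~q2):
    ○ open, literals {q2=F, q3=T}.
1 branch closed, 3 open.
Each open branch fixes some atoms; the unmentioned ones are free. Counting distinct full assignments: branch {q1=F, q2=F, q3=T} (none free) contributes 1 new; branch {q2=F, q3=T} (q1) contributes 1 new; branch {q2=F, q3=T} (q1) contributes 0 new. Total: 2.

2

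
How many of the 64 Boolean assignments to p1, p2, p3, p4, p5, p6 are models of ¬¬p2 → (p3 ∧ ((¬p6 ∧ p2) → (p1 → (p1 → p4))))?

46

Initial set: {(¬¬p2 → (p3 ∧ ((¬p6 ∧ p2) → (p1 → (p1 → p4)))))}.
(¬¬p2 → (p3 ∧ ((¬p6 ∧ p2) → (p1 → (p1 → p4))))): β-rule — branch into ¬¬¬p2  //  (p3 ∧ ((¬p6 ∧ p2) → (p1 → (p1 → p4)))).
  branch 1 (add ¬¬¬p2):
    ¬¬¬p2: drop double negation, giving ¬p2.
    ○ open, literals {p2=0}.
  branch 2 (add (p3 ∧ ((¬p6 ∧ p2) → (p1 → (p1 → p4))))):
    (p3 ∧ ((¬p6 ∧ p2) → (p1 → (p1 → p4)))): α-rule — add p3, ((¬p6 ∧ p2) → (p1 → (p1 → p4))).
    ((¬p6 ∧ p2) → (p1 → (p1 → p4))): β-rule — branch into ¬(¬p6 ∧ p2)  //  (p1 → (p1 → p4)).
      branch 2.1 (add ¬(¬p6 ∧ p2)):
        ¬(¬p6 ∧ p2): β-rule — branch into ¬¬p6  //  ¬p2.
          branch 2.1.1 (add ¬¬p6):
            ○ open, literals {p3=1, p6=1}.
          branch 2.1.2 (add ¬p2):
            ○ open, literals {p2=0, p3=1}.
      branch 2.2 (add (p1 → (p1 → p4))):
        (p1 → (p1 → p4)): β-rule — branch into ¬p1  //  (p1 → p4).
          branch 2.2.1 (add ¬p1):
            ○ open, literals {p1=0, p3=1}.
          branch 2.2.2 (add (p1 → p4)):
            (p1 → p4): β-rule — branch into ¬p1  //  p4.
              branch 2.2.2.1 (add ¬p1):
                ○ open, literals {p1=0, p3=1}.
              branch 2.2.2.2 (add p4):
                ○ open, literals {p3=1, p4=1}.
0 branches closed, 6 open.
Each open branch fixes some atoms; the unmentioned ones are free. Counting distinct full assignments: branch {p2=0} (p1, p3, p4, p5, p6) contributes 32 new; branch {p3=1, p6=1} (p1, p2, p4, p5) contributes 8 new; branch {p2=0, p3=1} (p1, p4, p5, p6) contributes 0 new; branch {p1=0, p3=1} (p2, p4, p5, p6) contributes 4 new; branch {p1=0, p3=1} (p2, p4, p5, p6) contributes 0 new; branch {p3=1, p4=1} (p1, p2, p5, p6) contributes 2 new. Total: 46.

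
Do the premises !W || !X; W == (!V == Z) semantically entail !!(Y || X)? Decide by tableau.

No

Initial set: {T (!W || !X); T (W == (!V == Z)); F !!(Y || X)}.
F !!(Y || X): drop double negation, giving F (Y || X).
F (Y || X): α-rule — add F Y, F X.
T (!W || !X): β-rule — branch into T !W  //  T !X.
  branch 1 (add T !W):
    T (W == (!V == Z)): β-rule — branch into T W, T (!V == Z)  //  F W, F (!V == Z).
      branch 1.1 (add T W, T (!V == Z)):
        × closes — contains both W and !W.
      branch 1.2 (add F W, F (!V == Z)):
        F (!V == Z): β-rule — branch into T !V, F Z  //  F !V, T Z.
          branch 1.2.1 (add T !V, F Z):
            ○ open, literals {V=false, W=false, X=false, Y=false, Z=false}.
          branch 1.2.2 (add F !V, T Z):
            ○ open, literals {V=true, W=false, X=false, Y=false, Z=true}.
  branch 2 (add T !X):
    T (W == (!V == Z)): β-rule — branch into T W, T (!V == Z)  //  F W, F (!V == Z).
      branch 2.1 (add T W, T (!V == Z)):
        T (!V == Z): β-rule — branch into T !V, T Z  //  F !V, F Z.
          branch 2.1.1 (add T !V, T Z):
            ○ open, literals {V=false, W=true, X=false, Y=false, Z=true}.
          branch 2.1.2 (add F !V, F Z):
            ○ open, literals {V=true, W=true, X=false, Y=false, Z=false}.
      branch 2.2 (add F W, F (!V == Z)):
        F (!V == Z): β-rule — branch into T !V, F Z  //  F !V, T Z.
          branch 2.2.1 (add T !V, F Z):
            ○ open, literals {V=false, W=false, X=false, Y=false, Z=false}.
          branch 2.2.2 (add F !V, T Z):
            ○ open, literals {V=true, W=false, X=false, Y=false, Z=true}.
1 branch closed, 6 open.
An open branch gives a countermodel: V=false, W=false, X=false, Y=false, Z=false (unmentioned atoms arbitrary); the premises hold there but the conclusion fails.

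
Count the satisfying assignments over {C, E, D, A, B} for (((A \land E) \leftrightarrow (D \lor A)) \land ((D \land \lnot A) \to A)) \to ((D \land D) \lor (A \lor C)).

28

Initial set: {T ((((A \land E) \leftrightarrow (D \lor A)) \land ((D \land \lnot A) \to A)) \to ((D \land D) \lor (A \lor C)))}.
T ((((A \land E) \leftrightarrow (D \lor A)) \land ((D \land \lnot A) \to A)) \to ((D \land D) \lor (A \lor C))): β-rule — branch into F (((A \land E) \leftrightarrow (D \lor A)) \land ((D \land \lnot A) \to A))  //  T ((D \land D) \lor (A \lor C)).
  branch 1 (add F (((A \land E) \leftrightarrow (D \lor A)) \land ((D \land \lnot A) \to A))):
    F (((A \land E) \leftrightarrow (D \lor A)) \land ((D \land \lnot A) \to A)): β-rule — branch into F ((A \land E) \leftrightarrow (D \lor A))  //  F ((D \land \lnot A) \to A).
      branch 1.1 (add F ((A \land E) \leftrightarrow (D \lor A))):
        F ((A \land E) \leftrightarrow (D \lor A)): β-rule — branch into T (A \land E), F (D \lor A)  //  F (A \land E), T (D \lor A).
          branch 1.1.1 (add T (A \land E), F (D \lor A)):
            T (A \land E): α-rule — add T A, T E.
            F (D \lor A): α-rule — add F D, F A.
            × closes — contains both A and \lnot A.
          branch 1.1.2 (add F (A \land E), T (D \lor A)):
            F (A \land E): β-rule — branch into F A  //  F E.
              branch 1.1.2.1 (add F A):
                T (D \lor A): β-rule — branch into T D  //  T A.
                  branch 1.1.2.1.1 (add T D):
                    ○ open, literals {A=F, D=T}.
                  branch 1.1.2.1.2 (add T A):
                    × closes — contains both A and \lnot A.
              branch 1.1.2.2 (add F E):
                T (D \lor A): β-rule — branch into T D  //  T A.
                  branch 1.1.2.2.1 (add T D):
                    ○ open, literals {D=T, E=F}.
                  branch 1.1.2.2.2 (add T A):
                    ○ open, literals {A=T, E=F}.
      branch 1.2 (add F ((D \land \lnot A) \to A)):
        F ((D \land \lnot A) \to A): α-rule — add T (D \land \lnot A), F A.
        T (D \land \lnot A): α-rule — add T D, T \lnot A.
        ○ open, literals {A=F, D=T}.
  branch 2 (add T ((D \land D) \lor (A \lor C))):
    T ((D \land D) \lor (A \lor C)): β-rule — branch into T (D \land D)  //  T (A \lor C).
      branch 2.1 (add T (D \land D)):
        T (D \land D): α-rule — add T D, T D.
        ○ open, literals {D=T}.
      branch 2.2 (add T (A \lor C)):
        T (A \lor C): β-rule — branch into T A  //  T C.
          branch 2.2.1 (add T A):
            ○ open, literals {A=T}.
          branch 2.2.2 (add T C):
            ○ open, literals {C=T}.
2 branches closed, 7 open.
Each open branch fixes some atoms; the unmentioned ones are free. Counting distinct full assignments: branch {A=F, D=T} (C, E, B) contributes 8 new; branch {D=T, E=F} (C, A, B) contributes 4 new; branch {A=T, E=F} (C, D, B) contributes 4 new; branch {A=F, D=T} (C, E, B) contributes 0 new; branch {D=T} (C, E, A, B) contributes 4 new; branch {A=T} (C, E, D, B) contributes 4 new; branch {C=T} (E, D, A, B) contributes 4 new. Total: 28.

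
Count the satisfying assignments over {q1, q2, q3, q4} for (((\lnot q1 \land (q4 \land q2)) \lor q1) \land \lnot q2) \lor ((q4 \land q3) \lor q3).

Initial set: {((((\lnot q1 \land (q4 \land q2)) \lor q1) \land \lnot q2) \lor ((q4 \land q3) \lor q3))}.
((((\lnot q1 \land (q4 \land q2)) \lor q1) \land \lnot q2) \lor ((q4 \land q3) \lor q3)): β-rule — branch into (((\lnot q1 \land (q4 \land q2)) \lor q1) \land \lnot q2)  //  ((q4 \land q3) \lor q3).
  branch 1 (add (((\lnot q1 \land (q4 \land q2)) \lor q1) \land \lnot q2)):
    (((\lnot q1 \land (q4 \land q2)) \lor q1) \land \lnot q2): α-rule — add ((\lnot q1 \land (q4 \land q2)) \lor q1), \lnot q2.
    ((\lnot q1 \land (q4 \land q2)) \lor q1): β-rule — branch into (\lnot q1 \land (q4 \land q2))  //  q1.
      branch 1.1 (add (\lnot q1 \land (q4 \land q2))):
        (\lnot q1 \land (q4 \land q2)): α-rule — add \lnot q1, (q4 \land q2).
        (q4 \land q2): α-rule — add q4, q2.
        × closes — contains both q2 and \lnot q2.
      branch 1.2 (add q1):
        ○ open, literals {q1=T, q2=F}.
  branch 2 (add ((q4 \land q3) \lor q3)):
    ((q4 \land q3) \lor q3): β-rule — branch into (q4 \land q3)  //  q3.
      branch 2.1 (add (q4 \land q3)):
        (q4 \land q3): α-rule — add q4, q3.
        ○ open, literals {q3=T, q4=T}.
      branch 2.2 (add q3):
        ○ open, literals {q3=T}.
1 branch closed, 3 open.
Each open branch fixes some atoms; the unmentioned ones are free. Counting distinct full assignments: branch {q1=T, q2=F} (q3, q4) contributes 4 new; branch {q3=T, q4=T} (q1, q2) contributes 3 new; branch {q3=T} (q1, q2, q4) contributes 3 new. Total: 10.

10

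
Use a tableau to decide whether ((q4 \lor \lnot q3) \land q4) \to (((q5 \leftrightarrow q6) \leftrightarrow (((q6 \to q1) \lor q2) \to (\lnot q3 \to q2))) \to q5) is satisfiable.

Satisfiable

Initial set: {(((q4 \lor \lnot q3) \land q4) \to (((q5 \leftrightarrow q6) \leftrightarrow (((q6 \to q1) \lor q2) \to (\lnot q3 \to q2))) \to q5))}.
(((q4 \lor \lnot q3) \land q4) \to (((q5 \leftrightarrow q6) \leftrightarrow (((q6 \to q1) \lor q2) \to (\lnot q3 \to q2))) \to q5)): β-rule — branch into \lnot ((q4 \lor \lnot q3) \land q4)  //  (((q5 \leftrightarrow q6) \leftrightarrow (((q6 \to q1) \lor q2) \to (\lnot q3 \to q2))) \to q5).
  branch 1 (add \lnot ((q4 \lor \lnot q3) \land q4)):
    \lnot ((q4 \lor \lnot q3) \land q4): β-rule — branch into \lnot (q4 \lor \lnot q3)  //  \lnot q4.
      branch 1.1 (add \lnot (q4 \lor \lnot q3)):
        \lnot (q4 \lor \lnot q3): α-rule — add \lnot q4, \lnot \lnot q3.
        ○ open, literals {q3=true, q4=false}.
      branch 1.2 (add \lnot q4):
        ○ open, literals {q4=false}.
  branch 2 (add (((q5 \leftrightarrow q6) \leftrightarrow (((q6 \to q1) \lor q2) \to (\lnot q3 \to q2))) \to q5)):
    (((q5 \leftrightarrow q6) \leftrightarrow (((q6 \to q1) \lor q2) \to (\lnot q3 \to q2))) \to q5): β-rule — branch into \lnot ((q5 \leftrightarrow q6) \leftrightarrow (((q6 \to q1) \lor q2) \to (\lnot q3 \to q2)))  //  q5.
      branch 2.1 (add \lnot ((q5 \leftrightarrow q6) \leftrightarrow (((q6 \to q1) \lor q2) \to (\lnot q3 \to q2)))):
        \lnot ((q5 \leftrightarrow q6) \leftrightarrow (((q6 \to q1) \lor q2) \to (\lnot q3 \to q2))): β-rule — branch into (q5 \leftrightarrow q6), \lnot (((q6 \to q1) \lor q2) \to (\lnot q3 \to q2))  //  \lnot (q5 \leftrightarrow q6), (((q6 \to q1) \lor q2) \to (\lnot q3 \to q2)).
          branch 2.1.1 (add (q5 \leftrightarrow q6), \lnot (((q6 \to q1) \lor q2) \to (\lnot q3 \to q2))):
            \lnot (((q6 \to q1) \lor q2) \to (\lnot q3 \to q2)): α-rule — add ((q6 \to q1) \lor q2), \lnot (\lnot q3 \to q2).
            \lnot (\lnot q3 \to q2): α-rule — add \lnot q3, \lnot q2.
            (q5 \leftrightarrow q6): β-rule — branch into q5, q6  //  \lnot q5, \lnot q6.
              branch 2.1.1.1 (add q5, q6):
                ((q6 \to q1) \lor q2): β-rule — branch into (q6 \to q1)  //  q2.
                  branch 2.1.1.1.1 (add (q6 \to q1)):
                    (q6 \to q1): β-rule — branch into \lnot q6  //  q1.
                      branch 2.1.1.1.1.1 (add \lnot q6):
                        × closes — contains both q6 and \lnot q6.
                      branch 2.1.1.1.1.2 (add q1):
                        ○ open, literals {q1=true, q2=false, q3=false, q5=true, q6=true}.
                  branch 2.1.1.1.2 (add q2):
                    × closes — contains both q2 and \lnot q2.
              branch 2.1.1.2 (add \lnot q5, \lnot q6):
                ((q6 \to q1) \lor q2): β-rule — branch into (q6 \to q1)  //  q2.
                  branch 2.1.1.2.1 (add (q6 \to q1)):
                    (q6 \to q1): β-rule — branch into \lnot q6  //  q1.
                      branch 2.1.1.2.1.1 (add \lnot q6):
                        ○ open, literals {q2=false, q3=false, q5=false, q6=false}.
                      branch 2.1.1.2.1.2 (add q1):
                        ○ open, literals {q1=true, q2=false, q3=false, q5=false, q6=false}.
                  branch 2.1.1.2.2 (add q2):
                    × closes — contains both q2 and \lnot q2.
          branch 2.1.2 (add \lnot (q5 \leftrightarrow q6), (((q6 \to q1) \lor q2) \to (\lnot q3 \to q2))):
            \lnot (q5 \leftrightarrow q6): β-rule — branch into q5, \lnot q6  //  \lnot q5, q6.
              branch 2.1.2.1 (add q5, \lnot q6):
                (((q6 \to q1) \lor q2) \to (\lnot q3 \to q2)): β-rule — branch into \lnot ((q6 \to q1) \lor q2)  //  (\lnot q3 \to q2).
                  branch 2.1.2.1.1 (add \lnot ((q6 \to q1) \lor q2)):
                    \lnot ((q6 \to q1) \lor q2): α-rule — add \lnot (q6 \to q1), \lnot q2.
                    \lnot (q6 \to q1): α-rule — add q6, \lnot q1.
                    × closes — contains both q6 and \lnot q6.
                  branch 2.1.2.1.2 (add (\lnot q3 \to q2)):
                    (\lnot q3 \to q2): β-rule — branch into \lnot \lnot q3  //  q2.
                      branch 2.1.2.1.2.1 (add \lnot \lnot q3):
                        ○ open, literals {q3=true, q5=true, q6=false}.
                      branch 2.1.2.1.2.2 (add q2):
                        ○ open, literals {q2=true, q5=true, q6=false}.
              branch 2.1.2.2 (add \lnot q5, q6):
                (((q6 \to q1) \lor q2) \to (\lnot q3 \to q2)): β-rule — branch into \lnot ((q6 \to q1) \lor q2)  //  (\lnot q3 \to q2).
                  branch 2.1.2.2.1 (add \lnot ((q6 \to q1) \lor q2)):
                    \lnot ((q6 \to q1) \lor q2): α-rule — add \lnot (q6 \to q1), \lnot q2.
                    \lnot (q6 \to q1): α-rule — add q6, \lnot q1.
                    ○ open, literals {q1=false, q2=false, q5=false, q6=true}.
                  branch 2.1.2.2.2 (add (\lnot q3 \to q2)):
                    (\lnot q3 \to q2): β-rule — branch into \lnot \lnot q3  //  q2.
                      branch 2.1.2.2.2.1 (add \lnot \lnot q3):
                        ○ open, literals {q3=true, q5=false, q6=true}.
                      branch 2.1.2.2.2.2 (add q2):
                        ○ open, literals {q2=true, q5=false, q6=true}.
      branch 2.2 (add q5):
        ○ open, literals {q5=true}.
4 branches closed, 11 open.
An open branch gives a satisfying assignment: q3=true, q4=false.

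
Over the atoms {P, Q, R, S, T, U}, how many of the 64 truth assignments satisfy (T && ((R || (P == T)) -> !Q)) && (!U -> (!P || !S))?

Initial set: {((T && ((R || (P == T)) -> !Q)) && (!U -> (!P || !S)))}.
((T && ((R || (P == T)) -> !Q)) && (!U -> (!P || !S))): α-rule — add (T && ((R || (P == T)) -> !Q)), (!U -> (!P || !S)).
(T && ((R || (P == T)) -> !Q)): α-rule — add T, ((R || (P == T)) -> !Q).
(!U -> (!P || !S)): β-rule — branch into !!U  //  (!P || !S).
  branch 1 (add !!U):
    ((R || (P == T)) -> !Q): β-rule — branch into !(R || (P == T))  //  !Q.
      branch 1.1 (add !(R || (P == T))):
        !(R || (P == T)): α-rule — add !R, !(P == T).
        !(P == T): β-rule — branch into P, !T  //  !P, T.
          branch 1.1.1 (add P, !T):
            × closes — contains both T and !T.
          branch 1.1.2 (add !P, T):
            ○ open, literals {P=F, R=F, T=T, U=T}.
      branch 1.2 (add !Q):
        ○ open, literals {Q=F, T=T, U=T}.
  branch 2 (add (!P || !S)):
    ((R || (P == T)) -> !Q): β-rule — branch into !(R || (P == T))  //  !Q.
      branch 2.1 (add !(R || (P == T))):
        !(R || (P == T)): α-rule — add !R, !(P == T).
        (!P || !S): β-rule — branch into !P  //  !S.
          branch 2.1.1 (add !P):
            !(P == T): β-rule — branch into P, !T  //  !P, T.
              branch 2.1.1.1 (add P, !T):
                × closes — contains both P and !P.
              branch 2.1.1.2 (add !P, T):
                ○ open, literals {P=F, R=F, T=T}.
          branch 2.1.2 (add !S):
            !(P == T): β-rule — branch into P, !T  //  !P, T.
              branch 2.1.2.1 (add P, !T):
                × closes — contains both T and !T.
              branch 2.1.2.2 (add !P, T):
                ○ open, literals {P=F, R=F, S=F, T=T}.
      branch 2.2 (add !Q):
        (!P || !S): β-rule — branch into !P  //  !S.
          branch 2.2.1 (add !P):
            ○ open, literals {P=F, Q=F, T=T}.
          branch 2.2.2 (add !S):
            ○ open, literals {Q=F, S=F, T=T}.
3 branches closed, 6 open.
Each open branch fixes some atoms; the unmentioned ones are free. Counting distinct full assignments: branch {P=F, R=F, T=T, U=T} (Q, S) contributes 4 new; branch {Q=F, T=T, U=T} (P, R, S) contributes 6 new; branch {P=F, R=F, T=T} (Q, S, U) contributes 4 new; branch {P=F, R=F, S=F, T=T} (Q, U) contributes 0 new; branch {P=F, Q=F, T=T} (R, S, U) contributes 2 new; branch {Q=F, S=F, T=T} (P, R, U) contributes 2 new. Total: 18.

18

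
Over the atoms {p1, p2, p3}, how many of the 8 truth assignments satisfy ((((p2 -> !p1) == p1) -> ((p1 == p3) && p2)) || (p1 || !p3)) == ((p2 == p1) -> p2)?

Initial set: {(((((p2 -> !p1) == p1) -> ((p1 == p3) && p2)) || (p1 || !p3)) == ((p2 == p1) -> p2))}.
(((((p2 -> !p1) == p1) -> ((p1 == p3) && p2)) || (p1 || !p3)) == ((p2 == p1) -> p2)): β-rule — branch into ((((p2 -> !p1) == p1) -> ((p1 == p3) && p2)) || (p1 || !p3)), ((p2 == p1) -> p2)  //  !((((p2 -> !p1) == p1) -> ((p1 == p3) && p2)) || (p1 || !p3)), !((p2 == p1) -> p2).
  branch 1 (add ((((p2 -> !p1) == p1) -> ((p1 == p3) && p2)) || (p1 || !p3)), ((p2 == p1) -> p2)):
    ((((p2 -> !p1) == p1) -> ((p1 == p3) && p2)) || (p1 || !p3)): β-rule — branch into (((p2 -> !p1) == p1) -> ((p1 == p3) && p2))  //  (p1 || !p3).
      branch 1.1 (add (((p2 -> !p1) == p1) -> ((p1 == p3) && p2))):
        ((p2 == p1) -> p2): β-rule — branch into !(p2 == p1)  //  p2.
          branch 1.1.1 (add !(p2 == p1)):
            (((p2 -> !p1) == p1) -> ((p1 == p3) && p2)): β-rule — branch into !((p2 -> !p1) == p1)  //  ((p1 == p3) && p2).
              branch 1.1.1.1 (add !((p2 -> !p1) == p1)):
                !(p2 == p1): β-rule — branch into p2, !p1  //  !p2, p1.
                  branch 1.1.1.1.1 (add p2, !p1):
                    !((p2 -> !p1) == p1): β-rule — branch into (p2 -> !p1), !p1  //  !(p2 -> !p1), p1.
                      branch 1.1.1.1.1.1 (add (p2 -> !p1), !p1):
                        (p2 -> !p1): β-rule — branch into !p2  //  !p1.
                          branch 1.1.1.1.1.1.1 (add !p2):
                            × closes — contains both p2 and !p2.
                          branch 1.1.1.1.1.1.2 (add !p1):
                            ○ open, literals {p1=F, p2=T}.
                      branch 1.1.1.1.1.2 (add !(p2 -> !p1), p1):
                        × closes — contains both p1 and !p1.
                  branch 1.1.1.1.2 (add !p2, p1):
                    !((p2 -> !p1) == p1): β-rule — branch into (p2 -> !p1), !p1  //  !(p2 -> !p1), p1.
                      branch 1.1.1.1.2.1 (add (p2 -> !p1), !p1):
                        × closes — contains both p1 and !p1.
                      branch 1.1.1.1.2.2 (add !(p2 -> !p1), p1):
                        !(p2 -> !p1): α-rule — add p2, !!p1.
                        × closes — contains both p2 and !p2.
              branch 1.1.1.2 (add ((p1 == p3) && p2)):
                ((p1 == p3) && p2): α-rule — add (p1 == p3), p2.
                !(p2 == p1): β-rule — branch into p2, !p1  //  !p2, p1.
                  branch 1.1.1.2.1 (add p2, !p1):
                    (p1 == p3): β-rule — branch into p1, p3  //  !p1, !p3.
                      branch 1.1.1.2.1.1 (add p1, p3):
                        × closes — contains both p1 and !p1.
                      branch 1.1.1.2.1.2 (add !p1, !p3):
                        ○ open, literals {p1=F, p2=T, p3=F}.
                  branch 1.1.1.2.2 (add !p2, p1):
                    × closes — contains both p2 and !p2.
          branch 1.1.2 (add p2):
            (((p2 -> !p1) == p1) -> ((p1 == p3) && p2)): β-rule — branch into !((p2 -> !p1) == p1)  //  ((p1 == p3) && p2).
              branch 1.1.2.1 (add !((p2 -> !p1) == p1)):
                !((p2 -> !p1) == p1): β-rule — branch into (p2 -> !p1), !p1  //  !(p2 -> !p1), p1.
                  branch 1.1.2.1.1 (add (p2 -> !p1), !p1):
                    (p2 -> !p1): β-rule — branch into !p2  //  !p1.
                      branch 1.1.2.1.1.1 (add !p2):
                        × closes — contains both p2 and !p2.
                      branch 1.1.2.1.1.2 (add !p1):
                        ○ open, literals {p1=F, p2=T}.
                  branch 1.1.2.1.2 (add !(p2 -> !p1), p1):
                    !(p2 -> !p1): α-rule — add p2, !!p1.
                    ○ open, literals {p1=T, p2=T}.
              branch 1.1.2.2 (add ((p1 == p3) && p2)):
                ((p1 == p3) && p2): α-rule — add (p1 == p3), p2.
                (p1 == p3): β-rule — branch into p1, p3  //  !p1, !p3.
                  branch 1.1.2.2.1 (add p1, p3):
                    ○ open, literals {p1=T, p2=T, p3=T}.
                  branch 1.1.2.2.2 (add !p1, !p3):
                    ○ open, literals {p1=F, p2=T, p3=F}.
      branch 1.2 (add (p1 || !p3)):
        ((p2 == p1) -> p2): β-rule — branch into !(p2 == p1)  //  p2.
          branch 1.2.1 (add !(p2 == p1)):
            (p1 || !p3): β-rule — branch into p1  //  !p3.
              branch 1.2.1.1 (add p1):
                !(p2 == p1): β-rule — branch into p2, !p1  //  !p2, p1.
                  branch 1.2.1.1.1 (add p2, !p1):
                    × closes — contains both p1 and !p1.
                  branch 1.2.1.1.2 (add !p2, p1):
                    ○ open, literals {p1=T, p2=F}.
              branch 1.2.1.2 (add !p3):
                !(p2 == p1): β-rule — branch into p2, !p1  //  !p2, p1.
                  branch 1.2.1.2.1 (add p2, !p1):
                    ○ open, literals {p1=F, p2=T, p3=F}.
                  branch 1.2.1.2.2 (add !p2, p1):
                    ○ open, literals {p1=T, p2=F, p3=F}.
          branch 1.2.2 (add p2):
            (p1 || !p3): β-rule — branch into p1  //  !p3.
              branch 1.2.2.1 (add p1):
                ○ open, literals {p1=T, p2=T}.
              branch 1.2.2.2 (add !p3):
                ○ open, literals {p2=T, p3=F}.
  branch 2 (add !((((p2 -> !p1) == p1) -> ((p1 == p3) && p2)) || (p1 || !p3)), !((p2 == p1) -> p2)):
    !((((p2 -> !p1) == p1) -> ((p1 == p3) && p2)) || (p1 || !p3)): α-rule — add !(((p2 -> !p1) == p1) -> ((p1 == p3) && p2)), !(p1 || !p3).
    !((p2 == p1) -> p2): α-rule — add (p2 == p1), !p2.
    !(((p2 -> !p1) == p1) -> ((p1 == p3) && p2)): α-rule — add ((p2 -> !p1) == p1), !((p1 == p3) && p2).
    !(p1 || !p3): α-rule — add !p1, !!p3.
    (p2 == p1): β-rule — branch into p2, p1  //  !p2, !p1.
      branch 2.1 (add p2, p1):
        × closes — contains both p2 and !p2.
      branch 2.2 (add !p2, !p1):
        ((p2 -> !p1) == p1): β-rule — branch into (p2 -> !p1), p1  //  !(p2 -> !p1), !p1.
          branch 2.2.1 (add (p2 -> !p1), p1):
            × closes — contains both p1 and !p1.
          branch 2.2.2 (add !(p2 -> !p1), !p1):
            !(p2 -> !p1): α-rule — add p2, !!p1.
            × closes — contains both p2 and !p2.
11 branches closed, 11 open.
Each open branch fixes some atoms; the unmentioned ones are free. Counting distinct full assignments: branch {p1=F, p2=T} (p3) contributes 2 new; branch {p1=F, p2=T, p3=F} (none free) contributes 0 new; branch {p1=F, p2=T} (p3) contributes 0 new; branch {p1=T, p2=T} (p3) contributes 2 new; branch {p1=T, p2=T, p3=T} (none free) contributes 0 new; branch {p1=F, p2=T, p3=F} (none free) contributes 0 new; branch {p1=T, p2=F} (p3) contributes 2 new; branch {p1=F, p2=T, p3=F} (none free) contributes 0 new; branch {p1=T, p2=F, p3=F} (none free) contributes 0 new; branch {p1=T, p2=T} (p3) contributes 0 new; branch {p2=T, p3=F} (p1) contributes 0 new. Total: 6.

6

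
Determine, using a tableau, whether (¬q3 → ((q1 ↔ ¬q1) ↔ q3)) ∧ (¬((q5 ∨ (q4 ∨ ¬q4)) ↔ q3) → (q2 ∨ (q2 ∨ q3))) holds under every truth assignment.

Not valid

Assume the negation and expand:
Initial set: {F ((¬q3 → ((q1 ↔ ¬q1) ↔ q3)) ∧ (¬((q5 ∨ (q4 ∨ ¬q4)) ↔ q3) → (q2 ∨ (q2 ∨ q3))))}.
F ((¬q3 → ((q1 ↔ ¬q1) ↔ q3)) ∧ (¬((q5 ∨ (q4 ∨ ¬q4)) ↔ q3) → (q2 ∨ (q2 ∨ q3)))): β-rule — branch into F (¬q3 → ((q1 ↔ ¬q1) ↔ q3))  //  F (¬((q5 ∨ (q4 ∨ ¬q4)) ↔ q3) → (q2 ∨ (q2 ∨ q3))).
  branch 1 (add F (¬q3 → ((q1 ↔ ¬q1) ↔ q3))):
    F (¬q3 → ((q1 ↔ ¬q1) ↔ q3)): α-rule — add T ¬q3, F ((q1 ↔ ¬q1) ↔ q3).
    F ((q1 ↔ ¬q1) ↔ q3): β-rule — branch into T (q1 ↔ ¬q1), F q3  //  F (q1 ↔ ¬q1), T q3.
      branch 1.1 (add T (q1 ↔ ¬q1), F q3):
        T (q1 ↔ ¬q1): β-rule — branch into T q1, T ¬q1  //  F q1, F ¬q1.
          branch 1.1.1 (add T q1, T ¬q1):
            × closes — contains both q1 and ¬q1.
          branch 1.1.2 (add F q1, F ¬q1):
            × closes — contains both q1 and ¬q1.
      branch 1.2 (add F (q1 ↔ ¬q1), T q3):
        × closes — contains both q3 and ¬q3.
  branch 2 (add F (¬((q5 ∨ (q4 ∨ ¬q4)) ↔ q3) → (q2 ∨ (q2 ∨ q3)))):
    F (¬((q5 ∨ (q4 ∨ ¬q4)) ↔ q3) → (q2 ∨ (q2 ∨ q3))): α-rule — add T ¬((q5 ∨ (q4 ∨ ¬q4)) ↔ q3), F (q2 ∨ (q2 ∨ q3)).
    F (q2 ∨ (q2 ∨ q3)): α-rule — add F q2, F (q2 ∨ q3).
    F (q2 ∨ q3): α-rule — add F q2, F q3.
    T ¬((q5 ∨ (q4 ∨ ¬q4)) ↔ q3): β-rule — branch into T (q5 ∨ (q4 ∨ ¬q4)), F q3  //  F (q5 ∨ (q4 ∨ ¬q4)), T q3.
      branch 2.1 (add T (q5 ∨ (q4 ∨ ¬q4)), F q3):
        T (q5 ∨ (q4 ∨ ¬q4)): β-rule — branch into T q5  //  T (q4 ∨ ¬q4).
          branch 2.1.1 (add T q5):
            ○ open, literals {q2=false, q3=false, q5=true}.
          branch 2.1.2 (add T (q4 ∨ ¬q4)):
            T (q4 ∨ ¬q4): β-rule — branch into T q4  //  T ¬q4.
              branch 2.1.2.1 (add T q4):
                ○ open, literals {q2=false, q3=false, q4=true}.
              branch 2.1.2.2 (add T ¬q4):
                ○ open, literals {q2=false, q3=false, q4=false}.
      branch 2.2 (add F (q5 ∨ (q4 ∨ ¬q4)), T q3):
        × closes — contains both q3 and ¬q3.
4 branches closed, 3 open.
An open branch gives a countermodel: q2=false, q3=false, q5=true (unmentioned atoms arbitrary); under it the original formula is false.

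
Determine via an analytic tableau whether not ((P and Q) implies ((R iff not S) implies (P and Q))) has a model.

Unsatisfiable

Initial set: {not ((P and Q) implies ((R iff not S) implies (P and Q)))}.
not ((P and Q) implies ((R iff not S) implies (P and Q))): α-rule — add (P and Q), not ((R iff not S) implies (P and Q)).
(P and Q): α-rule — add P, Q.
not ((R iff not S) implies (P and Q)): α-rule — add (R iff not S), not (P and Q).
(R iff not S): β-rule — branch into R, not S  //  not R, not not S.
  branch 1 (add R, not S):
    not (P and Q): β-rule — branch into not P  //  not Q.
      branch 1.1 (add not P):
        × closes — contains both P and not P.
      branch 1.2 (add not Q):
        × closes — contains both Q and not Q.
  branch 2 (add not R, not not S):
    not (P and Q): β-rule — branch into not P  //  not Q.
      branch 2.1 (add not P):
        × closes — contains both P and not P.
      branch 2.2 (add not Q):
        × closes — contains both Q and not Q.
All 4 branches close.
Every branch closed; the formula is unsatisfiable.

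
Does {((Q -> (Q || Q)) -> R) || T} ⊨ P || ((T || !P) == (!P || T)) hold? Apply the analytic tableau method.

Yes

Initial set: {(((Q -> (Q || Q)) -> R) || T); !(P || ((T || !P) == (!P || T)))}.
!(P || ((T || !P) == (!P || T))): α-rule — add !P, !((T || !P) == (!P || T)).
(((Q -> (Q || Q)) -> R) || T): β-rule — branch into ((Q -> (Q || Q)) -> R)  //  T.
  branch 1 (add ((Q -> (Q || Q)) -> R)):
    !((T || !P) == (!P || T)): β-rule — branch into (T || !P), !(!P || T)  //  !(T || !P), (!P || T).
      branch 1.1 (add (T || !P), !(!P || T)):
        !(!P || T): α-rule — add !!P, !T.
        × closes — contains both P and !P.
      branch 1.2 (add !(T || !P), (!P || T)):
        !(T || !P): α-rule — add !T, !!P.
        × closes — contains both P and !P.
  branch 2 (add T):
    !((T || !P) == (!P || T)): β-rule — branch into (T || !P), !(!P || T)  //  !(T || !P), (!P || T).
      branch 2.1 (add (T || !P), !(!P || T)):
        !(!P || T): α-rule — add !!P, !T.
        × closes — contains both P and !P.
      branch 2.2 (add !(T || !P), (!P || T)):
        !(T || !P): α-rule — add !T, !!P.
        × closes — contains both T and !T.
All 4 branches close.
Every branch closed, so the premises entail the conclusion.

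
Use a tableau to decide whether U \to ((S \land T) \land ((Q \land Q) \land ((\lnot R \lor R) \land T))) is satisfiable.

Initial set: {(U \to ((S \land T) \land ((Q \land Q) \land ((\lnot R \lor R) \land T))))}.
(U \to ((S \land T) \land ((Q \land Q) \land ((\lnot R \lor R) \land T)))): β-rule — branch into \lnot U  //  ((S \land T) \land ((Q \land Q) \land ((\lnot R \lor R) \land T))).
  branch 1 (add \lnot U):
    ○ open, literals {U=false}.
  branch 2 (add ((S \land T) \land ((Q \land Q) \land ((\lnot R \lor R) \land T)))):
    ((S \land T) \land ((Q \land Q) \land ((\lnot R \lor R) \land T))): α-rule — add (S \land T), ((Q \land Q) \land ((\lnot R \lor R) \land T)).
    (S \land T): α-rule — add S, T.
    ((Q \land Q) \land ((\lnot R \lor R) \land T)): α-rule — add (Q \land Q), ((\lnot R \lor R) \land T).
    (Q \land Q): α-rule — add Q, Q.
    ((\lnot R \lor R) \land T): α-rule — add (\lnot R \lor R), T.
    (\lnot R \lor R): β-rule — branch into \lnot R  //  R.
      branch 2.1 (add \lnot R):
        ○ open, literals {Q=true, R=false, S=true, T=true}.
      branch 2.2 (add R):
        ○ open, literals {Q=true, R=true, S=true, T=true}.
0 branches closed, 3 open.
An open branch gives a satisfying assignment: U=false.

Satisfiable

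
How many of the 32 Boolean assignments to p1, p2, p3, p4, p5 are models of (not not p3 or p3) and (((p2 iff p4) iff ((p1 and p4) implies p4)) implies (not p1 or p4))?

14

Initial set: {((not not p3 or p3) and (((p2 iff p4) iff ((p1 and p4) implies p4)) implies (not p1 or p4)))}.
((not not p3 or p3) and (((p2 iff p4) iff ((p1 and p4) implies p4)) implies (not p1 or p4))): α-rule — add (not not p3 or p3), (((p2 iff p4) iff ((p1 and p4) implies p4)) implies (not p1 or p4)).
(not not p3 or p3): β-rule — branch into not not p3  //  p3.
  branch 1 (add not not p3):
    not not p3: drop double negation, giving p3.
    (((p2 iff p4) iff ((p1 and p4) implies p4)) implies (not p1 or p4)): β-rule — branch into not ((p2 iff p4) iff ((p1 and p4) implies p4))  //  (not p1 or p4).
      branch 1.1 (add not ((p2 iff p4) iff ((p1 and p4) implies p4))):
        not ((p2 iff p4) iff ((p1 and p4) implies p4)): β-rule — branch into (p2 iff p4), not ((p1 and p4) implies p4)  //  not (p2 iff p4), ((p1 and p4) implies p4).
          branch 1.1.1 (add (p2 iff p4), not ((p1 and p4) implies p4)):
            not ((p1 and p4) implies p4): α-rule — add (p1 and p4), not p4.
            (p1 and p4): α-rule — add p1, p4.
            × closes — contains both p4 and not p4.
          branch 1.1.2 (add not (p2 iff p4), ((p1 and p4) implies p4)):
            not (p2 iff p4): β-rule — branch into p2, not p4  //  not p2, p4.
              branch 1.1.2.1 (add p2, not p4):
                ((p1 and p4) implies p4): β-rule — branch into not (p1 and p4)  //  p4.
                  branch 1.1.2.1.1 (add not (p1 and p4)):
                    not (p1 and p4): β-rule — branch into not p1  //  not p4.
                      branch 1.1.2.1.1.1 (add not p1):
                        ○ open, literals {p1=F, p2=T, p3=T, p4=F}.
                      branch 1.1.2.1.1.2 (add not p4):
                        ○ open, literals {p2=T, p3=T, p4=F}.
                  branch 1.1.2.1.2 (add p4):
                    × closes — contains both p4 and not p4.
              branch 1.1.2.2 (add not p2, p4):
                ((p1 and p4) implies p4): β-rule — branch into not (p1 and p4)  //  p4.
                  branch 1.1.2.2.1 (add not (p1 and p4)):
                    not (p1 and p4): β-rule — branch into not p1  //  not p4.
                      branch 1.1.2.2.1.1 (add not p1):
                        ○ open, literals {p1=F, p2=F, p3=T, p4=T}.
                      branch 1.1.2.2.1.2 (add not p4):
                        × closes — contains both p4 and not p4.
                  branch 1.1.2.2.2 (add p4):
                    ○ open, literals {p2=F, p3=T, p4=T}.
      branch 1.2 (add (not p1 or p4)):
        (not p1 or p4): β-rule — branch into not p1  //  p4.
          branch 1.2.1 (add not p1):
            ○ open, literals {p1=F, p3=T}.
          branch 1.2.2 (add p4):
            ○ open, literals {p3=T, p4=T}.
  branch 2 (add p3):
    (((p2 iff p4) iff ((p1 and p4) implies p4)) implies (not p1 or p4)): β-rule — branch into not ((p2 iff p4) iff ((p1 and p4) implies p4))  //  (not p1 or p4).
      branch 2.1 (add not ((p2 iff p4) iff ((p1 and p4) implies p4))):
        not ((p2 iff p4) iff ((p1 and p4) implies p4)): β-rule — branch into (p2 iff p4), not ((p1 and p4) implies p4)  //  not (p2 iff p4), ((p1 and p4) implies p4).
          branch 2.1.1 (add (p2 iff p4), not ((p1 and p4) implies p4)):
            not ((p1 and p4) implies p4): α-rule — add (p1 and p4), not p4.
            (p1 and p4): α-rule — add p1, p4.
            × closes — contains both p4 and not p4.
          branch 2.1.2 (add not (p2 iff p4), ((p1 and p4) implies p4)):
            not (p2 iff p4): β-rule — branch into p2, not p4  //  not p2, p4.
              branch 2.1.2.1 (add p2, not p4):
                ((p1 and p4) implies p4): β-rule — branch into not (p1 and p4)  //  p4.
                  branch 2.1.2.1.1 (add not (p1 and p4)):
                    not (p1 and p4): β-rule — branch into not p1  //  not p4.
                      branch 2.1.2.1.1.1 (add not p1):
                        ○ open, literals {p1=F, p2=T, p3=T, p4=F}.
                      branch 2.1.2.1.1.2 (add not p4):
                        ○ open, literals {p2=T, p3=T, p4=F}.
                  branch 2.1.2.1.2 (add p4):
                    × closes — contains both p4 and not p4.
              branch 2.1.2.2 (add not p2, p4):
                ((p1 and p4) implies p4): β-rule — branch into not (p1 and p4)  //  p4.
                  branch 2.1.2.2.1 (add not (p1 and p4)):
                    not (p1 and p4): β-rule — branch into not p1  //  not p4.
                      branch 2.1.2.2.1.1 (add not p1):
                        ○ open, literals {p1=F, p2=F, p3=T, p4=T}.
                      branch 2.1.2.2.1.2 (add not p4):
                        × closes — contains both p4 and not p4.
                  branch 2.1.2.2.2 (add p4):
                    ○ open, literals {p2=F, p3=T, p4=T}.
      branch 2.2 (add (not p1 or p4)):
        (not p1 or p4): β-rule — branch into not p1  //  p4.
          branch 2.2.1 (add not p1):
            ○ open, literals {p1=F, p3=T}.
          branch 2.2.2 (add p4):
            ○ open, literals {p3=T, p4=T}.
6 branches closed, 12 open.
Each open branch fixes some atoms; the unmentioned ones are free. Counting distinct full assignments: branch {p1=F, p2=T, p3=T, p4=F} (p5) contributes 2 new; branch {p2=T, p3=T, p4=F} (p1, p5) contributes 2 new; branch {p1=F, p2=F, p3=T, p4=T} (p5) contributes 2 new; branch {p2=F, p3=T, p4=T} (p1, p5) contributes 2 new; branch {p1=F, p3=T} (p2, p4, p5) contributes 4 new; branch {p3=T, p4=T} (p1, p2, p5) contributes 2 new; branch {p1=F, p2=T, p3=T, p4=F} (p5) contributes 0 new; branch {p2=T, p3=T, p4=F} (p1, p5) contributes 0 new; branch {p1=F, p2=F, p3=T, p4=T} (p5) contributes 0 new; branch {p2=F, p3=T, p4=T} (p1, p5) contributes 0 new; branch {p1=F, p3=T} (p2, p4, p5) contributes 0 new; branch {p3=T, p4=T} (p1, p2, p5) contributes 0 new. Total: 14.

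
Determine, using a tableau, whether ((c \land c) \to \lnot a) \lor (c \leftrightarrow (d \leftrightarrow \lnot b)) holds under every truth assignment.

Assume the negation and expand:
Initial set: {F (((c \land c) \to \lnot a) \lor (c \leftrightarrow (d \leftrightarrow \lnot b)))}.
F (((c \land c) \to \lnot a) \lor (c \leftrightarrow (d \leftrightarrow \lnot b))): α-rule — add F ((c \land c) \to \lnot a), F (c \leftrightarrow (d \leftrightarrow \lnot b)).
F ((c \land c) \to \lnot a): α-rule — add T (c \land c), F \lnot a.
T (c \land c): α-rule — add T c, T c.
F (c \leftrightarrow (d \leftrightarrow \lnot b)): β-rule — branch into T c, F (d \leftrightarrow \lnot b)  //  F c, T (d \leftrightarrow \lnot b).
  branch 1 (add T c, F (d \leftrightarrow \lnot b)):
    F (d \leftrightarrow \lnot b): β-rule — branch into T d, F \lnot b  //  F d, T \lnot b.
      branch 1.1 (add T d, F \lnot b):
        ○ open, literals {a=true, b=true, c=true, d=true}.
      branch 1.2 (add F d, T \lnot b):
        ○ open, literals {a=true, b=false, c=true, d=false}.
  branch 2 (add F c, T (d \leftrightarrow \lnot b)):
    × closes — contains both c and \lnot c.
1 branch closed, 2 open.
An open branch gives a countermodel: a=true, b=true, c=true, d=true (unmentioned atoms arbitrary); under it the original formula is false.

Not valid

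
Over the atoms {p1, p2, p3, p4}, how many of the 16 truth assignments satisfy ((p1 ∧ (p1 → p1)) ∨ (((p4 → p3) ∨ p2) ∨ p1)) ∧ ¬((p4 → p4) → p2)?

7

Initial set: {(((p1 ∧ (p1 → p1)) ∨ (((p4 → p3) ∨ p2) ∨ p1)) ∧ ¬((p4 → p4) → p2))}.
(((p1 ∧ (p1 → p1)) ∨ (((p4 → p3) ∨ p2) ∨ p1)) ∧ ¬((p4 → p4) → p2)): α-rule — add ((p1 ∧ (p1 → p1)) ∨ (((p4 → p3) ∨ p2) ∨ p1)), ¬((p4 → p4) → p2).
¬((p4 → p4) → p2): α-rule — add (p4 → p4), ¬p2.
((p1 ∧ (p1 → p1)) ∨ (((p4 → p3) ∨ p2) ∨ p1)): β-rule — branch into (p1 ∧ (p1 → p1))  //  (((p4 → p3) ∨ p2) ∨ p1).
  branch 1 (add (p1 ∧ (p1 → p1))):
    (p1 ∧ (p1 → p1)): α-rule — add p1, (p1 → p1).
    (p4 → p4): β-rule — branch into ¬p4  //  p4.
      branch 1.1 (add ¬p4):
        (p1 → p1): β-rule — branch into ¬p1  //  p1.
          branch 1.1.1 (add ¬p1):
            × closes — contains both p1 and ¬p1.
          branch 1.1.2 (add p1):
            ○ open, literals {p1=T, p2=F, p4=F}.
      branch 1.2 (add p4):
        (p1 → p1): β-rule — branch into ¬p1  //  p1.
          branch 1.2.1 (add ¬p1):
            × closes — contains both p1 and ¬p1.
          branch 1.2.2 (add p1):
            ○ open, literals {p1=T, p2=F, p4=T}.
  branch 2 (add (((p4 → p3) ∨ p2) ∨ p1)):
    (p4 → p4): β-rule — branch into ¬p4  //  p4.
      branch 2.1 (add ¬p4):
        (((p4 → p3) ∨ p2) ∨ p1): β-rule — branch into ((p4 → p3) ∨ p2)  //  p1.
          branch 2.1.1 (add ((p4 → p3) ∨ p2)):
            ((p4 → p3) ∨ p2): β-rule — branch into (p4 → p3)  //  p2.
              branch 2.1.1.1 (add (p4 → p3)):
                (p4 → p3): β-rule — branch into ¬p4  //  p3.
                  branch 2.1.1.1.1 (add ¬p4):
                    ○ open, literals {p2=F, p4=F}.
                  branch 2.1.1.1.2 (add p3):
                    ○ open, literals {p2=F, p3=T, p4=F}.
              branch 2.1.1.2 (add p2):
                × closes — contains both p2 and ¬p2.
          branch 2.1.2 (add p1):
            ○ open, literals {p1=T, p2=F, p4=F}.
      branch 2.2 (add p4):
        (((p4 → p3) ∨ p2) ∨ p1): β-rule — branch into ((p4 → p3) ∨ p2)  //  p1.
          branch 2.2.1 (add ((p4 → p3) ∨ p2)):
            ((p4 → p3) ∨ p2): β-rule — branch into (p4 → p3)  //  p2.
              branch 2.2.1.1 (add (p4 → p3)):
                (p4 → p3): β-rule — branch into ¬p4  //  p3.
                  branch 2.2.1.1.1 (add ¬p4):
                    × closes — contains both p4 and ¬p4.
                  branch 2.2.1.1.2 (add p3):
                    ○ open, literals {p2=F, p3=T, p4=T}.
              branch 2.2.1.2 (add p2):
                × closes — contains both p2 and ¬p2.
          branch 2.2.2 (add p1):
            ○ open, literals {p1=T, p2=F, p4=T}.
5 branches closed, 7 open.
Each open branch fixes some atoms; the unmentioned ones are free. Counting distinct full assignments: branch {p1=T, p2=F, p4=F} (p3) contributes 2 new; branch {p1=T, p2=F, p4=T} (p3) contributes 2 new; branch {p2=F, p4=F} (p1, p3) contributes 2 new; branch {p2=F, p3=T, p4=F} (p1) contributes 0 new; branch {p1=T, p2=F, p4=F} (p3) contributes 0 new; branch {p2=F, p3=T, p4=T} (p1) contributes 1 new; branch {p1=T, p2=F, p4=T} (p3) contributes 0 new. Total: 7.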